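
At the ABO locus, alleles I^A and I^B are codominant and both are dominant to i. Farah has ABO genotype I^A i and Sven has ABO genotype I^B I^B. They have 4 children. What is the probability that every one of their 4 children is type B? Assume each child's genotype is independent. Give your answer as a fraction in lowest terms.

1/16

ABO cross I^A i × I^B I^B → 1/2 B, 1/2 AB.
So P(type B) = 1/2 per child.
All 4 independent: (1/2)^4 = 1/16.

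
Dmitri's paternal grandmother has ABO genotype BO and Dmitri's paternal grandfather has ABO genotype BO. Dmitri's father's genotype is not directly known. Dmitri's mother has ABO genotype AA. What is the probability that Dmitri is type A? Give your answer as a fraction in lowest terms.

1/2

Dmitri's father's ABO genotype from BO × BO: 1/4 BB, 1/2 BO, 1/4 OO.
Crossing each possibility with the mother AA and summing P(type A): 1/4·0 + 1/2·1/2 + 1/4·1 = 1/2.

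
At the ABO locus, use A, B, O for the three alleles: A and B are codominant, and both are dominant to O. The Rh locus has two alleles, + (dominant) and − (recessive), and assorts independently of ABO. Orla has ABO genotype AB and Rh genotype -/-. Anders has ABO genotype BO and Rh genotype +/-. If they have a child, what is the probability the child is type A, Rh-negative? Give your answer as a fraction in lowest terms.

ABO cross AB × BO → offspring phenotypes: 1/4 A, 1/2 B, 1/4 AB.
Rh cross -/- × +/- → 1/2 Rh+, 1/2 Rh-.
Independent loci: P(type A, Rh-negative) = 1/4 × 1/2 = 1/8.

1/8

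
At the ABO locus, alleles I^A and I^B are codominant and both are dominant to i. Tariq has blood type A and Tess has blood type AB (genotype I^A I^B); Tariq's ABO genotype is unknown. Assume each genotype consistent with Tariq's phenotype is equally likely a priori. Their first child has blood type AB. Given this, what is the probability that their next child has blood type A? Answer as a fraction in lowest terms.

1/2

Possible genotypes: Tariq ∈ {I^A I^A, I^A i}; Tess ∈ {I^A I^B}.
Weight each parental genotype pair by prior × P(type-AB child):
  I^A I^A × I^A I^B: posterior weight 2/3; P(next child type A) = 1/2.
  I^A i × I^A I^B: posterior weight 1/3; P(next child type A) = 1/2.
Weighted sum = 1/2.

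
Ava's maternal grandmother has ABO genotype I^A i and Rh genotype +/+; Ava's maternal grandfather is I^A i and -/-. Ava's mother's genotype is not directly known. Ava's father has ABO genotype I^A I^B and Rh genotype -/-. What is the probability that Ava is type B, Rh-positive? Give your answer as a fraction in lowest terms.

Ava's mother's ABO genotype from I^A i × I^A i: 1/4 I^A I^A, 1/2 I^A i, 1/4 i i.
Crossing each possibility with the father I^A I^B and summing P(type B): 1/4·0 + 1/2·1/4 + 1/4·1/2 = 1/4.
Similarly for Rh via the mother's Rh distribution: P(Rh+) = 1/2.
Independent loci: 1/4 × 1/2 = 1/8.

1/8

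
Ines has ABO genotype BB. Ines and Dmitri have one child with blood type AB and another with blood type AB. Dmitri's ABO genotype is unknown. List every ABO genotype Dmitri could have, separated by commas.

For each candidate genotype of Dmitri, check whether crossing it with BB can produce every observed child phenotype.
  AA → possible child types {AB} ✓
  AB → possible child types {B, AB} ✓
  AO → possible child types {B, AB} ✓
  BB → possible child types {B} ✗
  BO → possible child types {B} ✗
  OO → possible child types {B} ✗

AA, AB, AO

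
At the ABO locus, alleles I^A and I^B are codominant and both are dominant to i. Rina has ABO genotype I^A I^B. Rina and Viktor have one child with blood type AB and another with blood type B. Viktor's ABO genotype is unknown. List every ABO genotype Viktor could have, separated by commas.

I^A I^B, I^A i, I^B I^B, I^B i

For each candidate genotype of Viktor, check whether crossing it with I^A I^B can produce every observed child phenotype.
  I^A I^A → possible child types {A, AB} ✗
  I^A I^B → possible child types {A, B, AB} ✓
  I^A i → possible child types {A, B, AB} ✓
  I^B I^B → possible child types {B, AB} ✓
  I^B i → possible child types {A, B, AB} ✓
  i i → possible child types {A, B} ✗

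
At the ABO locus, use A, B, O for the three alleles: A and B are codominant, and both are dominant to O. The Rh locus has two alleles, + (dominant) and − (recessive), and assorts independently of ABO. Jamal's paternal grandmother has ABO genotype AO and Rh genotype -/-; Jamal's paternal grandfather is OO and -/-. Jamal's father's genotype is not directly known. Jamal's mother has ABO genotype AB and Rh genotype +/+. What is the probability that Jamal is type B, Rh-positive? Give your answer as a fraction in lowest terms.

3/8

Jamal's father's ABO genotype from AO × OO: 1/2 AO, 1/2 OO.
Crossing each possibility with the mother AB and summing P(type B): 1/2·1/4 + 1/2·1/2 = 3/8.
Similarly for Rh via the father's Rh distribution: P(Rh+) = 1.
Independent loci: 3/8 × 1 = 3/8.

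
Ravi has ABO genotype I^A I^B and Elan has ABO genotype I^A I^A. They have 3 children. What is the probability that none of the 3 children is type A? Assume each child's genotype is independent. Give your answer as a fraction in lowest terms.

1/8

ABO cross I^A I^B × I^A I^A → 1/2 A, 1/2 AB.
So P(type A) = 1/2 per child.
P(not type A) = 1/2 for one child; (1/2)^3 = 1/8.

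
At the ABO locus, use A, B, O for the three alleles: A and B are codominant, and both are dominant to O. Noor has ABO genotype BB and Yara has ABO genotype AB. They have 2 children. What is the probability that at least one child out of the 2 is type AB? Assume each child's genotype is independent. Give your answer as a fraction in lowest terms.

ABO cross BB × AB → 1/2 B, 1/2 AB.
So P(type AB) = 1/2 per child.
P(none) = (1/2)^2 = 1/4; P(at least one) = 1 − 1/4 = 3/4.

3/4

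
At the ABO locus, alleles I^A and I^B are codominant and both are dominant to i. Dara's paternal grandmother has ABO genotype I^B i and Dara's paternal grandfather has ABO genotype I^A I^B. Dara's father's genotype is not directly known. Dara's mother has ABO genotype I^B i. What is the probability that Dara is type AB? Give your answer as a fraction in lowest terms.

1/8

Dara's father's ABO genotype from I^B i × I^A I^B: 1/4 I^A I^B, 1/4 I^A i, 1/4 I^B I^B, 1/4 I^B i.
Crossing each possibility with the mother I^B i and summing P(type AB): 1/4·1/4 + 1/4·1/4 + 1/4·0 + 1/4·0 = 1/8.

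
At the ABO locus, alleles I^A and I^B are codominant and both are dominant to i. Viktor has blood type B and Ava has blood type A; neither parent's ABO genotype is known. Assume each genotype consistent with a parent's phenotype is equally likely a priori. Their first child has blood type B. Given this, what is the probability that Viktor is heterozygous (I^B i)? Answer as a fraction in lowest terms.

Possible genotypes: Viktor ∈ {I^B I^B, I^B i}; Ava ∈ {I^A I^A, I^A i}.
Weight each parental genotype pair by prior × P(type-B child):
  I^B I^B × I^A i: posterior weight 2/3.
  I^B i × I^A i: posterior weight 1/3.
Sum the posterior weight over pairs where Viktor is I^B i: 1/3.

1/3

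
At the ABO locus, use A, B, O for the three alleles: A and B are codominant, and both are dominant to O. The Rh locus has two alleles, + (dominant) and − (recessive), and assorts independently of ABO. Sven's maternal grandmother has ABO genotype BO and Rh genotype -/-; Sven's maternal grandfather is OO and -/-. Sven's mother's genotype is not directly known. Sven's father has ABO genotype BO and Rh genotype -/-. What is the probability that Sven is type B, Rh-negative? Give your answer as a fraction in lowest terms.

Sven's mother's ABO genotype from BO × OO: 1/2 BO, 1/2 OO.
Crossing each possibility with the father BO and summing P(type B): 1/2·3/4 + 1/2·1/2 = 5/8.
Similarly for Rh via the mother's Rh distribution: P(Rh-) = 1.
Independent loci: 5/8 × 1 = 5/8.

5/8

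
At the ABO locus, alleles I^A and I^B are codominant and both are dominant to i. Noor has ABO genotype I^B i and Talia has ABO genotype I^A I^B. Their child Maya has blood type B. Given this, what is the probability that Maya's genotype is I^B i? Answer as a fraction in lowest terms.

Cross I^B i × I^A I^B → 1/4 I^A I^B, 1/4 I^A i, 1/4 I^B I^B, 1/4 I^B i.
Type-B genotypes among offspring: I^B I^B (1/4), I^B i (1/4); total 1/2.
P(I^B i | type B) = (1/4) / (1/2) = 1/2.

1/2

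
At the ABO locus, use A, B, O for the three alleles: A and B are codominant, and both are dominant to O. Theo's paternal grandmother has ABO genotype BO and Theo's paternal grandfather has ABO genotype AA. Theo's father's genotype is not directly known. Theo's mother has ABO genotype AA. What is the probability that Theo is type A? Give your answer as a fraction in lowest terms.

3/4

Theo's father's ABO genotype from BO × AA: 1/2 AB, 1/2 AO.
Crossing each possibility with the mother AA and summing P(type A): 1/2·1/2 + 1/2·1 = 3/4.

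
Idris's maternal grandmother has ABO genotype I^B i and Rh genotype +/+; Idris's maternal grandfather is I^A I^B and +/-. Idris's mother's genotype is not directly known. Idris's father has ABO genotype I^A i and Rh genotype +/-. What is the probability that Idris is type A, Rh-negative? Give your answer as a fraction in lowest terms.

3/64

Idris's mother's ABO genotype from I^B i × I^A I^B: 1/4 I^A I^B, 1/4 I^A i, 1/4 I^B I^B, 1/4 I^B i.
Crossing each possibility with the father I^A i and summing P(type A): 1/4·1/2 + 1/4·3/4 + 1/4·0 + 1/4·1/4 = 3/8.
Similarly for Rh via the mother's Rh distribution: P(Rh-) = 1/8.
Independent loci: 3/8 × 1/8 = 3/64.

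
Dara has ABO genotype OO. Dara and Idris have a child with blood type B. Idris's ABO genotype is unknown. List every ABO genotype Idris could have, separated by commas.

For each candidate genotype of Idris, check whether crossing it with OO can produce every observed child phenotype.
  AA → possible child types {A} ✗
  AB → possible child types {A, B} ✓
  AO → possible child types {O, A} ✗
  BB → possible child types {B} ✓
  BO → possible child types {O, B} ✓
  OO → possible child types {O} ✗

AB, BB, BO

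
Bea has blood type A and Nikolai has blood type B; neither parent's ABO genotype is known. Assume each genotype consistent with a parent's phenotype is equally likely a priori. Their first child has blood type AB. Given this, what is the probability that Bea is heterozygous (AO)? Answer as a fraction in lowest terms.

1/3

Possible genotypes: Bea ∈ {AA, AO}; Nikolai ∈ {BB, BO}.
Weight each parental genotype pair by prior × P(type-AB child):
  AA × BB: posterior weight 4/9.
  AA × BO: posterior weight 2/9.
  AO × BB: posterior weight 2/9.
  AO × BO: posterior weight 1/9.
Sum the posterior weight over pairs where Bea is AO: 1/3.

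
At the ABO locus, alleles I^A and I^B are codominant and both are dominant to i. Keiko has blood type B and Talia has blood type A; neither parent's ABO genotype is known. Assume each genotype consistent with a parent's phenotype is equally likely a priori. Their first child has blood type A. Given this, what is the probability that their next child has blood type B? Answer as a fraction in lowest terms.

1/12

Possible genotypes: Keiko ∈ {I^B I^B, I^B i}; Talia ∈ {I^A I^A, I^A i}.
Weight each parental genotype pair by prior × P(type-A child):
  I^B i × I^A I^A: posterior weight 2/3; P(next child type B) = 0.
  I^B i × I^A i: posterior weight 1/3; P(next child type B) = 1/4.
Weighted sum = 1/12.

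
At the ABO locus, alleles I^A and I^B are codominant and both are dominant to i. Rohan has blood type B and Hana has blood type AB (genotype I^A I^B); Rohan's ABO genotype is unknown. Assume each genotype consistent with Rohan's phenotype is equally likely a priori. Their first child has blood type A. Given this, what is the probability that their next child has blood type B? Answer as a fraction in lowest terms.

Possible genotypes: Rohan ∈ {I^B I^B, I^B i}; Hana ∈ {I^A I^B}.
Weight each parental genotype pair by prior × P(type-A child):
  I^B i × I^A I^B: posterior weight 1; P(next child type B) = 1/2.
Weighted sum = 1/2.

1/2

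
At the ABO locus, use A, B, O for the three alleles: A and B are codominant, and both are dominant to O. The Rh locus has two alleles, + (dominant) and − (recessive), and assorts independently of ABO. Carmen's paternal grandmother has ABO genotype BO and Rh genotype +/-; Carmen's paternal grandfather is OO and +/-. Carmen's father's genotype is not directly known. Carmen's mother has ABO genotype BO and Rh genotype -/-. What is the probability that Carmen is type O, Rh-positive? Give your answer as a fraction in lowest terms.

Carmen's father's ABO genotype from BO × OO: 1/2 BO, 1/2 OO.
Crossing each possibility with the mother BO and summing P(type O): 1/2·1/4 + 1/2·1/2 = 3/8.
Similarly for Rh via the father's Rh distribution: P(Rh+) = 1/2.
Independent loci: 3/8 × 1/2 = 3/16.

3/16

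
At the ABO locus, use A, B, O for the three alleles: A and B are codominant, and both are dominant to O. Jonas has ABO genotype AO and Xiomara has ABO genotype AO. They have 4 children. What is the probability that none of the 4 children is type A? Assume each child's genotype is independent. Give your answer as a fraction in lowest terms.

ABO cross AO × AO → 1/4 O, 3/4 A.
So P(type A) = 3/4 per child.
P(not type A) = 1/4 for one child; (1/4)^4 = 1/256.

1/256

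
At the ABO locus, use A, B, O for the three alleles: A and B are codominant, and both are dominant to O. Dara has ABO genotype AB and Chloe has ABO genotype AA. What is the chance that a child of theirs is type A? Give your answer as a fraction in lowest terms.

ABO cross AB × AA → offspring phenotypes: 1/2 A, 1/2 AB.
So P(type A) = 1/2.

1/2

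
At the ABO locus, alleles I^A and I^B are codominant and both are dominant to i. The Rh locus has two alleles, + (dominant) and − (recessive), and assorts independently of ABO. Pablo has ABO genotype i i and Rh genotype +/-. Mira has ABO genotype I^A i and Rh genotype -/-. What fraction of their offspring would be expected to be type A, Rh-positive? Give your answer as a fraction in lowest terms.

1/4

ABO cross i i × I^A i → offspring phenotypes: 1/2 O, 1/2 A.
Rh cross +/- × -/- → 1/2 Rh+, 1/2 Rh-.
Independent loci: P(type A, Rh-positive) = 1/2 × 1/2 = 1/4.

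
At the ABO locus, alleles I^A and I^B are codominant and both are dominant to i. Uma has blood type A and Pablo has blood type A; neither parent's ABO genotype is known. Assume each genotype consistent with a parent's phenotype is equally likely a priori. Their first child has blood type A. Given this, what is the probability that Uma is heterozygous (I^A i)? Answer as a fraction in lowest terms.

7/15

Possible genotypes: Uma ∈ {I^A I^A, I^A i}; Pablo ∈ {I^A I^A, I^A i}.
Weight each parental genotype pair by prior × P(type-A child):
  I^A I^A × I^A I^A: posterior weight 4/15.
  I^A I^A × I^A i: posterior weight 4/15.
  I^A i × I^A I^A: posterior weight 4/15.
  I^A i × I^A i: posterior weight 1/5.
Sum the posterior weight over pairs where Uma is I^A i: 7/15.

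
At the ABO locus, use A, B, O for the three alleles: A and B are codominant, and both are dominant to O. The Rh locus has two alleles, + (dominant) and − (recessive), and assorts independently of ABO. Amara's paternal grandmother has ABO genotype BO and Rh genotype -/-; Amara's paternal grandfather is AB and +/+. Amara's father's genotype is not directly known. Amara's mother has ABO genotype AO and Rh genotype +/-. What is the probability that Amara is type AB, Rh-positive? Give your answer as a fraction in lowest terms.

Amara's father's ABO genotype from BO × AB: 1/4 AB, 1/4 AO, 1/4 BB, 1/4 BO.
Crossing each possibility with the mother AO and summing P(type AB): 1/4·1/4 + 1/4·0 + 1/4·1/2 + 1/4·1/4 = 1/4.
Similarly for Rh via the father's Rh distribution: P(Rh+) = 3/4.
Independent loci: 1/4 × 3/4 = 3/16.

3/16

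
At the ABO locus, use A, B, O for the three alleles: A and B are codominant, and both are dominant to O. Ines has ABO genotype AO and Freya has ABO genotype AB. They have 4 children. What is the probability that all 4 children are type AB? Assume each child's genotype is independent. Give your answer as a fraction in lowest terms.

1/256

ABO cross AO × AB → 1/2 A, 1/4 B, 1/4 AB.
So P(type AB) = 1/4 per child.
All 4 independent: (1/4)^4 = 1/256.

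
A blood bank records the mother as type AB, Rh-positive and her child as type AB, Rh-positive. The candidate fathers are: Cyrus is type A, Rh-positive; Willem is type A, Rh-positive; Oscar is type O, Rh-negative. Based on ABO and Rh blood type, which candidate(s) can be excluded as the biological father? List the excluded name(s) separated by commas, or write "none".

A candidate is excluded only if no genotype consistent with his phenotype could produce a type AB, Rh-positive child with a type AB, Rh-positive mother.
Oscar (type O, Rh-): no genotype consistent with that phenotype can produce a type-AB Rh+ child with a type-AB mother.

Oscar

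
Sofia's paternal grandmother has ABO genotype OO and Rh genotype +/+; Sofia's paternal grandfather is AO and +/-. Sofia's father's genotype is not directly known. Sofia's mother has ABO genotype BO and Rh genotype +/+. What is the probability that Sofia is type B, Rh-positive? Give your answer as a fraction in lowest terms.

3/8

Sofia's father's ABO genotype from OO × AO: 1/2 AO, 1/2 OO.
Crossing each possibility with the mother BO and summing P(type B): 1/2·1/4 + 1/2·1/2 = 3/8.
Similarly for Rh via the father's Rh distribution: P(Rh+) = 1.
Independent loci: 3/8 × 1 = 3/8.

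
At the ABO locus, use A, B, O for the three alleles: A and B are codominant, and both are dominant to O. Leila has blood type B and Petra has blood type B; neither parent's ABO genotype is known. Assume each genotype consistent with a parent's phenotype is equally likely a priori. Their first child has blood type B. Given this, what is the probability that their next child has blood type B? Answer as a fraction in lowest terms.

19/20

Possible genotypes: Leila ∈ {BB, BO}; Petra ∈ {BB, BO}.
Weight each parental genotype pair by prior × P(type-B child):
  BB × BB: posterior weight 4/15; P(next child type B) = 1.
  BB × BO: posterior weight 4/15; P(next child type B) = 1.
  BO × BB: posterior weight 4/15; P(next child type B) = 1.
  BO × BO: posterior weight 1/5; P(next child type B) = 3/4.
Weighted sum = 19/20.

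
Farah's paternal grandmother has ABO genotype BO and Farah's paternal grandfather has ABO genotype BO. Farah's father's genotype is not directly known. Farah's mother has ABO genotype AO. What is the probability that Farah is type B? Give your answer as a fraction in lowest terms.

Farah's father's ABO genotype from BO × BO: 1/4 BB, 1/2 BO, 1/4 OO.
Crossing each possibility with the mother AO and summing P(type B): 1/4·1/2 + 1/2·1/4 + 1/4·0 = 1/4.

1/4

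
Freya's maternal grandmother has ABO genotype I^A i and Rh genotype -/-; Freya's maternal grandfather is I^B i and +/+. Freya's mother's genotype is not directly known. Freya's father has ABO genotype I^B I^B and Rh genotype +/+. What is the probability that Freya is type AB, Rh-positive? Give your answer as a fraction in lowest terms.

1/4

Freya's mother's ABO genotype from I^A i × I^B i: 1/4 I^A I^B, 1/4 I^A i, 1/4 I^B i, 1/4 i i.
Crossing each possibility with the father I^B I^B and summing P(type AB): 1/4·1/2 + 1/4·1/2 + 1/4·0 + 1/4·0 = 1/4.
Similarly for Rh via the mother's Rh distribution: P(Rh+) = 1.
Independent loci: 1/4 × 1 = 1/4.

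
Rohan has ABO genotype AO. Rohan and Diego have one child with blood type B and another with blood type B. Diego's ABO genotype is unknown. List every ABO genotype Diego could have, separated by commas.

For each candidate genotype of Diego, check whether crossing it with AO can produce every observed child phenotype.
  AA → possible child types {A} ✗
  AB → possible child types {A, B, AB} ✓
  AO → possible child types {O, A} ✗
  BB → possible child types {B, AB} ✓
  BO → possible child types {O, A, B, AB} ✓
  OO → possible child types {O, A} ✗

AB, BB, BO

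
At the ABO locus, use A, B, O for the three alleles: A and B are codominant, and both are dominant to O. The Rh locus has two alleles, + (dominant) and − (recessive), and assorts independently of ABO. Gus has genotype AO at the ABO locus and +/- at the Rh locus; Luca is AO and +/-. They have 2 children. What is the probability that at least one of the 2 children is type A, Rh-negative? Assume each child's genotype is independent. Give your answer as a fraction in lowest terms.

87/256

ABO cross AO × AO → 1/4 O, 3/4 A.
Rh cross +/- × +/- → 3/4 Rh+, 1/4 Rh-; so P(type A, Rh-negative) = 3/4 × 1/4 = 3/16 per child.
P(none) = (13/16)^2 = 169/256; P(at least one) = 1 − 169/256 = 87/256.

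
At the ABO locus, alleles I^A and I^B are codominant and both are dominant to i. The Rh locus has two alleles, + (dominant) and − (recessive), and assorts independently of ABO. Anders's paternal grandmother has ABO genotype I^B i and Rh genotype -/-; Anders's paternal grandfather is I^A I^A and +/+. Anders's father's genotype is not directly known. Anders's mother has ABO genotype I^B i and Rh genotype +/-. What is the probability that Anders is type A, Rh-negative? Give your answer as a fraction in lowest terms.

Anders's father's ABO genotype from I^B i × I^A I^A: 1/2 I^A I^B, 1/2 I^A i.
Crossing each possibility with the mother I^B i and summing P(type A): 1/2·1/4 + 1/2·1/4 = 1/4.
Similarly for Rh via the father's Rh distribution: P(Rh-) = 1/4.
Independent loci: 1/4 × 1/4 = 1/16.

1/16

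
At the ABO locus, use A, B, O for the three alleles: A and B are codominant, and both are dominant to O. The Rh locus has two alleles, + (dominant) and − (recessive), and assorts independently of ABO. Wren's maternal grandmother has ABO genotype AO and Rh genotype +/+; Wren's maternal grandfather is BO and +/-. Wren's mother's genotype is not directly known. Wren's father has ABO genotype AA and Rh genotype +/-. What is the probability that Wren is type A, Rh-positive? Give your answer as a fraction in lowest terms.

Wren's mother's ABO genotype from AO × BO: 1/4 AB, 1/4 AO, 1/4 BO, 1/4 OO.
Crossing each possibility with the father AA and summing P(type A): 1/4·1/2 + 1/4·1 + 1/4·1/2 + 1/4·1 = 3/4.
Similarly for Rh via the mother's Rh distribution: P(Rh+) = 7/8.
Independent loci: 3/4 × 7/8 = 21/32.

21/32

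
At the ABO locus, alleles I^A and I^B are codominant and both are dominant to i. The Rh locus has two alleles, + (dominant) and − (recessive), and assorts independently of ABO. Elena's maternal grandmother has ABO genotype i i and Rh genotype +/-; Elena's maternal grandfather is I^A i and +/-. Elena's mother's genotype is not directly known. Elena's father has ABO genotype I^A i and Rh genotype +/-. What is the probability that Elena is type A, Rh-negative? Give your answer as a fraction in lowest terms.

Elena's mother's ABO genotype from i i × I^A i: 1/2 I^A i, 1/2 i i.
Crossing each possibility with the father I^A i and summing P(type A): 1/2·3/4 + 1/2·1/2 = 5/8.
Similarly for Rh via the mother's Rh distribution: P(Rh-) = 1/4.
Independent loci: 5/8 × 1/4 = 5/32.

5/32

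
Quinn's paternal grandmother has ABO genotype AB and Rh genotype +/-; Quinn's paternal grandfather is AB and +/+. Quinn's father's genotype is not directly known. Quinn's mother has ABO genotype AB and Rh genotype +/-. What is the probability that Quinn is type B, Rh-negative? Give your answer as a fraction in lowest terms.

1/32

Quinn's father's ABO genotype from AB × AB: 1/4 AA, 1/2 AB, 1/4 BB.
Crossing each possibility with the mother AB and summing P(type B): 1/4·0 + 1/2·1/4 + 1/4·1/2 = 1/4.
Similarly for Rh via the father's Rh distribution: P(Rh-) = 1/8.
Independent loci: 1/4 × 1/8 = 1/32.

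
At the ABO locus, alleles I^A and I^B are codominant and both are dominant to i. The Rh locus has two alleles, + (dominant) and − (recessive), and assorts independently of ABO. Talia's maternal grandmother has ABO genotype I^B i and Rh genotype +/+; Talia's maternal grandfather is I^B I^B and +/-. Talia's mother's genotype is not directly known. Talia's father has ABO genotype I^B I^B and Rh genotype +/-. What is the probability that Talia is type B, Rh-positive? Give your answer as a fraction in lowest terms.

Talia's mother's ABO genotype from I^B i × I^B I^B: 1/2 I^B I^B, 1/2 I^B i.
Crossing each possibility with the father I^B I^B and summing P(type B): 1/2·1 + 1/2·1 = 1.
Similarly for Rh via the mother's Rh distribution: P(Rh+) = 7/8.
Independent loci: 1 × 7/8 = 7/8.

7/8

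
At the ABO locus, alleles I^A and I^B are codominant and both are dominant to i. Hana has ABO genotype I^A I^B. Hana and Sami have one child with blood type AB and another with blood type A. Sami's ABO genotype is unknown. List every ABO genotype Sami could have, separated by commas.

For each candidate genotype of Sami, check whether crossing it with I^A I^B can produce every observed child phenotype.
  I^A I^A → possible child types {A, AB} ✓
  I^A I^B → possible child types {A, B, AB} ✓
  I^A i → possible child types {A, B, AB} ✓
  I^B I^B → possible child types {B, AB} ✗
  I^B i → possible child types {A, B, AB} ✓
  i i → possible child types {A, B} ✗

I^A I^A, I^A I^B, I^A i, I^B i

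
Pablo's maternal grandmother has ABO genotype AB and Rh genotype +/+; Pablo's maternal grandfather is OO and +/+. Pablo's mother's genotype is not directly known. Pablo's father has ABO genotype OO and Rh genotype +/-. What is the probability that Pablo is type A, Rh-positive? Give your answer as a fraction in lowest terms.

1/4

Pablo's mother's ABO genotype from AB × OO: 1/2 AO, 1/2 BO.
Crossing each possibility with the father OO and summing P(type A): 1/2·1/2 + 1/2·0 = 1/4.
Similarly for Rh via the mother's Rh distribution: P(Rh+) = 1.
Independent loci: 1/4 × 1 = 1/4.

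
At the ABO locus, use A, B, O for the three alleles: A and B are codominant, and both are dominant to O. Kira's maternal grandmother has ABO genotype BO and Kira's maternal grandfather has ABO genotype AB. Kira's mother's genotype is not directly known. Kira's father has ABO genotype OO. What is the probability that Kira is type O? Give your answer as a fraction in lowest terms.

Kira's mother's ABO genotype from BO × AB: 1/4 AB, 1/4 AO, 1/4 BB, 1/4 BO.
Crossing each possibility with the father OO and summing P(type O): 1/4·0 + 1/4·1/2 + 1/4·0 + 1/4·1/2 = 1/4.

1/4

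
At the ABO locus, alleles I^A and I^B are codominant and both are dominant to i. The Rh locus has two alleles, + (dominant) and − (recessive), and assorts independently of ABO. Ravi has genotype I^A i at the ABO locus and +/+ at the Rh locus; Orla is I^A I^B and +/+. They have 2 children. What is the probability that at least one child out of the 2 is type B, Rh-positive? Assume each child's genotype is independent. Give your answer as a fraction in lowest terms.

ABO cross I^A i × I^A I^B → 1/2 A, 1/4 B, 1/4 AB.
Rh cross +/+ × +/+ → 1 Rh+; so P(type B, Rh-positive) = 1/4 × 1 = 1/4 per child.
P(none) = (3/4)^2 = 9/16; P(at least one) = 1 − 9/16 = 7/16.

7/16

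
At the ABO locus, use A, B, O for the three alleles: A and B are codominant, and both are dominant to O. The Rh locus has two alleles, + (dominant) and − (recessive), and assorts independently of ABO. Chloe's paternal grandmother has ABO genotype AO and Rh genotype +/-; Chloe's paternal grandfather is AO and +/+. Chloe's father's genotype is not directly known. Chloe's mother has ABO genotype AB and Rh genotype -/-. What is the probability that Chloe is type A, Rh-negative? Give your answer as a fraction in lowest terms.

Chloe's father's ABO genotype from AO × AO: 1/4 AA, 1/2 AO, 1/4 OO.
Crossing each possibility with the mother AB and summing P(type A): 1/4·1/2 + 1/2·1/2 + 1/4·1/2 = 1/2.
Similarly for Rh via the father's Rh distribution: P(Rh-) = 1/4.
Independent loci: 1/2 × 1/4 = 1/8.

1/8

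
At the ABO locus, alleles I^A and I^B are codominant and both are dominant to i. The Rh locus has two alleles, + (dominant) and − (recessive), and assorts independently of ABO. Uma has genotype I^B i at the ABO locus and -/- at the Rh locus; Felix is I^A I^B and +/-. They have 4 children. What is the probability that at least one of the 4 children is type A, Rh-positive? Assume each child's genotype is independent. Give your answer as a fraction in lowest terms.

ABO cross I^B i × I^A I^B → 1/4 A, 1/2 B, 1/4 AB.
Rh cross -/- × +/- → 1/2 Rh+, 1/2 Rh-; so P(type A, Rh-positive) = 1/4 × 1/2 = 1/8 per child.
P(none) = (7/8)^4 = 2401/4096; P(at least one) = 1 − 2401/4096 = 1695/4096.

1695/4096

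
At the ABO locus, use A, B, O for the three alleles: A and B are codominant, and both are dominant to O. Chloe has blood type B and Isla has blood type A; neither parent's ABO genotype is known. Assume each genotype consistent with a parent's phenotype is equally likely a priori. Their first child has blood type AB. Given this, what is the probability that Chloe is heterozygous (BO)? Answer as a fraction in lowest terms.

Possible genotypes: Chloe ∈ {BB, BO}; Isla ∈ {AA, AO}.
Weight each parental genotype pair by prior × P(type-AB child):
  BB × AA: posterior weight 4/9.
  BB × AO: posterior weight 2/9.
  BO × AA: posterior weight 2/9.
  BO × AO: posterior weight 1/9.
Sum the posterior weight over pairs where Chloe is BO: 1/3.

1/3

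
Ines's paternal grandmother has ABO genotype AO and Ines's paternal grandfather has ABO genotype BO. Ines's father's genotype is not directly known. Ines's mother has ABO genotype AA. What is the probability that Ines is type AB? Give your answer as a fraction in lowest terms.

Ines's father's ABO genotype from AO × BO: 1/4 AB, 1/4 AO, 1/4 BO, 1/4 OO.
Crossing each possibility with the mother AA and summing P(type AB): 1/4·1/2 + 1/4·0 + 1/4·1/2 + 1/4·0 = 1/4.

1/4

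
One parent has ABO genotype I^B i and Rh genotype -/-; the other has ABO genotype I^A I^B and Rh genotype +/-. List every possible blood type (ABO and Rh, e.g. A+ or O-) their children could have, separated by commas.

Gametes from I^B i × I^A I^B give offspring ABO genotypes I^A I^B, I^A i, I^B I^B, I^B i, i.e. phenotypes A, B, AB.
Rh cross -/- × +/- → phenotypes Rh+, Rh-.
Combining independently: A+, A-, B+, B-, AB+, AB-.

A+, A-, B+, B-, AB+, AB-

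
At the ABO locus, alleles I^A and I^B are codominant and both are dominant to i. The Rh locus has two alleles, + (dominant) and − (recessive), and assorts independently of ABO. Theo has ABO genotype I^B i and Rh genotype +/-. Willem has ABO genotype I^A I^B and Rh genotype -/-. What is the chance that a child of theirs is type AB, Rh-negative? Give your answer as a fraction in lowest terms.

1/8

ABO cross I^B i × I^A I^B → offspring phenotypes: 1/4 A, 1/2 B, 1/4 AB.
Rh cross +/- × -/- → 1/2 Rh+, 1/2 Rh-.
Independent loci: P(type AB, Rh-negative) = 1/4 × 1/2 = 1/8.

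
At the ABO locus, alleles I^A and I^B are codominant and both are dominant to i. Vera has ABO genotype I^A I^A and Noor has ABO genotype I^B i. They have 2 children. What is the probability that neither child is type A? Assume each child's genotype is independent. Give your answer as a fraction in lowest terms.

1/4

ABO cross I^A I^A × I^B i → 1/2 A, 1/2 AB.
So P(type A) = 1/2 per child.
P(not type A) = 1/2 for one child; (1/2)^2 = 1/4.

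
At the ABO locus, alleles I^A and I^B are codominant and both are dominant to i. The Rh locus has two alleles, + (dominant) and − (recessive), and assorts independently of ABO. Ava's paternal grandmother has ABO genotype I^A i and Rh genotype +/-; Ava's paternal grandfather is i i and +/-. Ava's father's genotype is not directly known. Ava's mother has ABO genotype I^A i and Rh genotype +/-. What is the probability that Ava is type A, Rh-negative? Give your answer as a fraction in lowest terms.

Ava's father's ABO genotype from I^A i × i i: 1/2 I^A i, 1/2 i i.
Crossing each possibility with the mother I^A i and summing P(type A): 1/2·3/4 + 1/2·1/2 = 5/8.
Similarly for Rh via the father's Rh distribution: P(Rh-) = 1/4.
Independent loci: 5/8 × 1/4 = 5/32.

5/32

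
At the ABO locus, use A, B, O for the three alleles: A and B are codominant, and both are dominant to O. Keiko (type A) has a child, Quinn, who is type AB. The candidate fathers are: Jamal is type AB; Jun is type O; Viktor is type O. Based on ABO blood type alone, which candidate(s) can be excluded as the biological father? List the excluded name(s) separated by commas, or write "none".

A candidate is excluded only if no genotype consistent with his phenotype could produce a type AB child with a type A mother.
Jun (type O): no genotype consistent with that phenotype can produce a type-AB child with a type-A mother.
Viktor (type O): no genotype consistent with that phenotype can produce a type-AB child with a type-A mother.

Jun, Viktor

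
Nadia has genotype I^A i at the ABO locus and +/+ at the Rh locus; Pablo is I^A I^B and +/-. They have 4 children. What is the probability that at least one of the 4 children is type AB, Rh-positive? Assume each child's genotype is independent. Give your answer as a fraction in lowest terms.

175/256

ABO cross I^A i × I^A I^B → 1/2 A, 1/4 B, 1/4 AB.
Rh cross +/+ × +/- → 1 Rh+; so P(type AB, Rh-positive) = 1/4 × 1 = 1/4 per child.
P(none) = (3/4)^4 = 81/256; P(at least one) = 1 − 81/256 = 175/256.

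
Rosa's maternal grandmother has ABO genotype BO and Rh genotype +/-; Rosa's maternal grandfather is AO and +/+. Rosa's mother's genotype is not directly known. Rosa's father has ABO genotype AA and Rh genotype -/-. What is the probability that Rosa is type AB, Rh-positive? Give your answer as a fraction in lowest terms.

3/16

Rosa's mother's ABO genotype from BO × AO: 1/4 AB, 1/4 AO, 1/4 BO, 1/4 OO.
Crossing each possibility with the father AA and summing P(type AB): 1/4·1/2 + 1/4·0 + 1/4·1/2 + 1/4·0 = 1/4.
Similarly for Rh via the mother's Rh distribution: P(Rh+) = 3/4.
Independent loci: 1/4 × 3/4 = 3/16.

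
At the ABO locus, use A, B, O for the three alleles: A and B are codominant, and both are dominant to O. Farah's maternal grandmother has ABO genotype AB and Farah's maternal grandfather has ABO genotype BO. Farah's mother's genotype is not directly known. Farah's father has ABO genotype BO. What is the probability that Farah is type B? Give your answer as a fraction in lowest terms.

Farah's mother's ABO genotype from AB × BO: 1/4 AB, 1/4 AO, 1/4 BB, 1/4 BO.
Crossing each possibility with the father BO and summing P(type B): 1/4·1/2 + 1/4·1/4 + 1/4·1 + 1/4·3/4 = 5/8.

5/8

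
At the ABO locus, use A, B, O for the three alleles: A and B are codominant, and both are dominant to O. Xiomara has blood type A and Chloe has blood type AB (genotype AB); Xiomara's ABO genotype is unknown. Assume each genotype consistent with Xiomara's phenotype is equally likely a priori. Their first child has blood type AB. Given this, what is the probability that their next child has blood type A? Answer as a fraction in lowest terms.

1/2

Possible genotypes: Xiomara ∈ {AA, AO}; Chloe ∈ {AB}.
Weight each parental genotype pair by prior × P(type-AB child):
  AA × AB: posterior weight 2/3; P(next child type A) = 1/2.
  AO × AB: posterior weight 1/3; P(next child type A) = 1/2.
Weighted sum = 1/2.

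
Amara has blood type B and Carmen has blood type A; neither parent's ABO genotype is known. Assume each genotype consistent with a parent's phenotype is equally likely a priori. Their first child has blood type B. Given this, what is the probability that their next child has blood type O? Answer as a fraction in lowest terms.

1/12

Possible genotypes: Amara ∈ {BB, BO}; Carmen ∈ {AA, AO}.
Weight each parental genotype pair by prior × P(type-B child):
  BB × AO: posterior weight 2/3; P(next child type O) = 0.
  BO × AO: posterior weight 1/3; P(next child type O) = 1/4.
Weighted sum = 1/12.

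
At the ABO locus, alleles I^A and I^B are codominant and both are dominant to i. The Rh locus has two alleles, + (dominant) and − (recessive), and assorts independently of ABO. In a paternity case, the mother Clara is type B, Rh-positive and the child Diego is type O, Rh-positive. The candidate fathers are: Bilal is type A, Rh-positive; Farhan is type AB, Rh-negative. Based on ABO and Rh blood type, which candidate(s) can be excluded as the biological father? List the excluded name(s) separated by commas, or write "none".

Farhan

A candidate is excluded only if no genotype consistent with his phenotype could produce a type O, Rh-positive child with a type B, Rh-positive mother.
Farhan (type AB, Rh-): no genotype consistent with that phenotype can produce a type-O Rh+ child with a type-B mother.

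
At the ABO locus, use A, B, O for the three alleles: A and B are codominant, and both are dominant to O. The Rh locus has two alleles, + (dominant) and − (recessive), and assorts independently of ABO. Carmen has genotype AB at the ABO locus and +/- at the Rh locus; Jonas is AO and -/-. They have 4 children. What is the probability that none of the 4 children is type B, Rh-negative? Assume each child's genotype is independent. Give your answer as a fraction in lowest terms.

2401/4096

ABO cross AB × AO → 1/2 A, 1/4 B, 1/4 AB.
Rh cross +/- × -/- → 1/2 Rh+, 1/2 Rh-; so P(type B, Rh-negative) = 1/4 × 1/2 = 1/8 per child.
P(not type B, Rh-negative) = 7/8 for one child; (7/8)^4 = 2401/4096.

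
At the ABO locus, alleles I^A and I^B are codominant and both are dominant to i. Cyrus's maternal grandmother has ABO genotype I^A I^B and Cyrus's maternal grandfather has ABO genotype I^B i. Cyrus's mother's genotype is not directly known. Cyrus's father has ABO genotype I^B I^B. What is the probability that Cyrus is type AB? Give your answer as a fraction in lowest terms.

1/4

Cyrus's mother's ABO genotype from I^A I^B × I^B i: 1/4 I^A I^B, 1/4 I^A i, 1/4 I^B I^B, 1/4 I^B i.
Crossing each possibility with the father I^B I^B and summing P(type AB): 1/4·1/2 + 1/4·1/2 + 1/4·0 + 1/4·0 = 1/4.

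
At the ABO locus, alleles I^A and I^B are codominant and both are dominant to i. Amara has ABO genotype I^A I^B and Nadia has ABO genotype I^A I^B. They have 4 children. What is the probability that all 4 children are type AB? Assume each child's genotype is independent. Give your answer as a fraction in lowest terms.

1/16

ABO cross I^A I^B × I^A I^B → 1/4 A, 1/4 B, 1/2 AB.
So P(type AB) = 1/2 per child.
All 4 independent: (1/2)^4 = 1/16.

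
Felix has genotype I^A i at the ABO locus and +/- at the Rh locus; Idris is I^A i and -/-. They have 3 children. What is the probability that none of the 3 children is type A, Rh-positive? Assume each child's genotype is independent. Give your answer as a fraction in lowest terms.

ABO cross I^A i × I^A i → 1/4 O, 3/4 A.
Rh cross +/- × -/- → 1/2 Rh+, 1/2 Rh-; so P(type A, Rh-positive) = 3/4 × 1/2 = 3/8 per child.
P(not type A, Rh-positive) = 5/8 for one child; (5/8)^3 = 125/512.

125/512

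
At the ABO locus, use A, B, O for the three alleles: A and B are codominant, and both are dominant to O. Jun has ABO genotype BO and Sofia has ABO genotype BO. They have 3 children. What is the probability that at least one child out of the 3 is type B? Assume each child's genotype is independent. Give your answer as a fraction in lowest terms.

63/64

ABO cross BO × BO → 1/4 O, 3/4 B.
So P(type B) = 3/4 per child.
P(none) = (1/4)^3 = 1/64; P(at least one) = 1 − 1/64 = 63/64.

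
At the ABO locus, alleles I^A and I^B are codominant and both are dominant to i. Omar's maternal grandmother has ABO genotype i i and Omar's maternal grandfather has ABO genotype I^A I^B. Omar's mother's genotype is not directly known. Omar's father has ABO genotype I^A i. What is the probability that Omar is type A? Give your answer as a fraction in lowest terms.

1/2

Omar's mother's ABO genotype from i i × I^A I^B: 1/2 I^A i, 1/2 I^B i.
Crossing each possibility with the father I^A i and summing P(type A): 1/2·3/4 + 1/2·1/4 = 1/2.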